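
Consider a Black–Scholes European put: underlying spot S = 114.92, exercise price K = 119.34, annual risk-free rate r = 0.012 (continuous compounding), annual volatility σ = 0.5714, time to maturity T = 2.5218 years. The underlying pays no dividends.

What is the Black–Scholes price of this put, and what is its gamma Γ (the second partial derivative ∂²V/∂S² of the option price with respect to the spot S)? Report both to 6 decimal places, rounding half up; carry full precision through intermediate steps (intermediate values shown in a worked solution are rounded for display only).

σ√T = 0.5714·√2.5218 = 0.907393
d₁ = (ln(S/K) + (r+σ²/2)T) / (σ√T) = (ln(114.92/119.34) + (0.012+0.5714²/2)·2.5218) / 0.907393 = (-0.037740 + 0.441943) / 0.907393 = 0.445455
d₂ = d₁ − σ√T = 0.445455 − 0.907393 = -0.461939
e^{−rT} = e^{−0.012·2.5218} = 0.970192
N(−d₁) = 0.327996,  N(−d₂) = 0.677937
Put price V = K·e^{−rT}·N(−d₂) − S·N(−d₁) = 78.493400 − 37.693256 = 40.800144
φ(d₁) = (1/√(2π))·e^{−d₁²/2} = 0.361261
Γ = φ(d₁) / (S·σ·√T) = 0.003464

price = 40.800144
Γ = 0.003464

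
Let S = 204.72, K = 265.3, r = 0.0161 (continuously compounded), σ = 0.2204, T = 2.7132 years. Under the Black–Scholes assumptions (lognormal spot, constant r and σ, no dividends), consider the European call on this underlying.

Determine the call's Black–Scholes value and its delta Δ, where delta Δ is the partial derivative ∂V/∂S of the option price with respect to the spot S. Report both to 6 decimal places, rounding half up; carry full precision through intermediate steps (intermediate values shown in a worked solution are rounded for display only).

σ√T = 0.2204·√2.7132 = 0.363038
d₁ = (ln(S/K) + (r+σ²/2)T) / (σ√T) = (ln(204.72/265.3) + (0.0161+0.2204²/2)·2.7132) / 0.363038 = (-0.259218 + 0.109581) / 0.363038 = -0.412180
d₂ = d₁ − σ√T = -0.412180 − 0.363038 = -0.775218
e^{−rT} = e^{−0.0161·2.7132} = 0.957258
N(d₁) = 0.340104,  N(d₂) = 0.219105
Call price V = S·N(d₁) − K·e^{−rT}·N(d₂) = 69.626042 − 55.644101 = 13.981941
Δ = N(d₁) = 0.340104

price = 13.981941
Δ = 0.340104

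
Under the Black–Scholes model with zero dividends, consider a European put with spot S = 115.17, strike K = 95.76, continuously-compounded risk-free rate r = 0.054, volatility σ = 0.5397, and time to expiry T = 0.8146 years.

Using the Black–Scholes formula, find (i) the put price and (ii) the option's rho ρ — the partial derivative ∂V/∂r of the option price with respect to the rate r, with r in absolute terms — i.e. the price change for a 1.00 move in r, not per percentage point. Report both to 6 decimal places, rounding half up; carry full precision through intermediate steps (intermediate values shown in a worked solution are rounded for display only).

price = 10.229274
ρ = -30.661130

σ√T = 0.5397·√0.8146 = 0.487107
d₁ = (ln(S/K) + (r+σ²/2)T) / (σ√T) = (ln(115.17/95.76) + (0.054+0.5397²/2)·0.8146) / 0.487107 = (0.184564 + 0.162625) / 0.487107 = 0.712758
d₂ = d₁ − σ√T = 0.712758 − 0.487107 = 0.225650
e^{−rT} = e^{−0.054·0.8146} = 0.956965
N(−d₁) = 0.237998,  N(−d₂) = 0.410737
Put price V = K·e^{−rT}·N(−d₂) − S·N(−d₁) = 37.639492 − 27.410218 = 10.229274
ρ = −K·T·e^{−rT}·N(−d₂) = -30.661130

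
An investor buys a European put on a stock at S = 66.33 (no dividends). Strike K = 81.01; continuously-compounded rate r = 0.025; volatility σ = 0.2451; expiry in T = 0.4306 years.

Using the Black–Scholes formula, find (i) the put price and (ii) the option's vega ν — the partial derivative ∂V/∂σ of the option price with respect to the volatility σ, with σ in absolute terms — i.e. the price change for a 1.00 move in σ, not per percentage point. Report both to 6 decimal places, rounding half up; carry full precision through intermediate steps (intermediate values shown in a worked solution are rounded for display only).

σ√T = 0.2451·√0.4306 = 0.160835
d₁ = (ln(S/K) + (r+σ²/2)T) / (σ√T) = (ln(66.33/81.01) + (0.025+0.2451²/2)·0.4306) / 0.160835 = (-0.199930 + 0.023699) / 0.160835 = -1.095728
d₂ = d₁ − σ√T = -1.095728 − 0.160835 = -1.256563
e^{−rT} = e^{−0.025·0.4306} = 0.989293
N(−d₁) = 0.863401,  N(−d₂) = 0.895544
Put price V = K·e^{−rT}·N(−d₂) − S·N(−d₁) = 71.771237 − 57.269400 = 14.501836
φ(d₁) = (1/√(2π))·e^{−d₁²/2} = 0.218876
ν = S·φ(d₁)·√T = 9.526768

price = 14.501836
ν = 9.526768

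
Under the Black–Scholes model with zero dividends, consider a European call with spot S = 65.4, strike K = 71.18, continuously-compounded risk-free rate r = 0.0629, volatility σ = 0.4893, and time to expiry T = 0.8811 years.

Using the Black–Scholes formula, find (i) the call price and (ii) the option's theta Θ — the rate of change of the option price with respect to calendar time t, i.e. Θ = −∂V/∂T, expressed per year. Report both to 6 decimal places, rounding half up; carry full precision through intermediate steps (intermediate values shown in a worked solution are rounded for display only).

σ√T = 0.4893·√0.8811 = 0.459291
d₁ = (ln(S/K) + (r+σ²/2)T) / (σ√T) = (ln(65.4/71.18) + (0.0629+0.4893²/2)·0.8811) / 0.459291 = (-0.084690 + 0.160895) / 0.459291 = 0.165920
d₂ = d₁ − σ√T = 0.165920 − 0.459291 = -0.293371
e^{−rT} = e^{−0.0629·0.8811} = 0.946087
N(d₁) = 0.565890,  N(d₂) = 0.384619
Call price V = S·N(d₁) − K·e^{−rT}·N(d₂) = 37.009213 − 25.901211 = 11.108003
φ(d₁) = (1/√(2π))·e^{−d₁²/2} = 0.393489
Θ = −S·φ(d₁)·σ/(2√T) − r·K·e^{−rT}·N(d₂) = −6.707219 − 1.629186 = -8.336405

price = 11.108003
Θ = -8.336405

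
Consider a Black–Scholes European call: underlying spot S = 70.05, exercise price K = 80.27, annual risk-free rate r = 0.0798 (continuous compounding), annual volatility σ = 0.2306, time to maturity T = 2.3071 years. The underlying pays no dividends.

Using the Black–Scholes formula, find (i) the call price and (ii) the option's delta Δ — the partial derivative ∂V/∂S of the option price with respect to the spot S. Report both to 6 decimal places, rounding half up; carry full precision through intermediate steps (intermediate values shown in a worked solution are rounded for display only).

price = 11.237497
Δ = 0.622458

σ√T = 0.2306·√2.3071 = 0.350262
d₁ = (ln(S/K) + (r+σ²/2)T) / (σ√T) = (ln(70.05/80.27) + (0.0798+0.2306²/2)·2.3071) / 0.350262 = (-0.136187 + 0.245448) / 0.350262 = 0.311943
d₂ = d₁ − σ√T = 0.311943 − 0.350262 = -0.038319
e^{−rT} = e^{−0.0798·2.3071} = 0.831847
N(d₁) = 0.622458,  N(d₂) = 0.484717
Call price V = S·N(d₁) − K·e^{−rT}·N(d₂) = 43.603176 − 32.365680 = 11.237497
Δ = N(d₁) = 0.622458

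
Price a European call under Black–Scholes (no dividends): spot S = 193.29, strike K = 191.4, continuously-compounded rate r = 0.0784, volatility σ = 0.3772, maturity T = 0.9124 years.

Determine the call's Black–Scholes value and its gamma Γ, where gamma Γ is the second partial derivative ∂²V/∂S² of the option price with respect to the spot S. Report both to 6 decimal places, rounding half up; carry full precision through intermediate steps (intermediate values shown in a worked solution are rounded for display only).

price = 34.772063
Γ = 0.005275

σ√T = 0.3772·√0.9124 = 0.360300
d₁ = (ln(S/K) + (r+σ²/2)T) / (σ√T) = (ln(193.29/191.4) + (0.0784+0.3772²/2)·0.9124) / 0.360300 = (0.009826 + 0.136440) / 0.360300 = 0.405957
d₂ = d₁ − σ√T = 0.405957 − 0.360300 = 0.045657
e^{−rT} = e^{−0.0784·0.9124} = 0.930966
N(d₁) = 0.657613,  N(d₂) = 0.518208
Call price V = S·N(d₁) − K·e^{−rT}·N(d₂) = 127.110011 − 92.337949 = 34.772063
φ(d₁) = (1/√(2π))·e^{−d₁²/2} = 0.367387
Γ = φ(d₁) / (S·σ·√T) = 0.005275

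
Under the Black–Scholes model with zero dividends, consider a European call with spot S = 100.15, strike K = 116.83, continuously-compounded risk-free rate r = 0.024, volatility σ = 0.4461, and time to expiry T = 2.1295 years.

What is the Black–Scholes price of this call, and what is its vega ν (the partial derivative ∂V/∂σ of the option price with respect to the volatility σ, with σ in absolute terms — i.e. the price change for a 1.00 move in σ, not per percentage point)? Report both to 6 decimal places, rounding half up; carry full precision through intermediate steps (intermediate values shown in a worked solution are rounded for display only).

σ√T = 0.4461·√2.1295 = 0.650985
d₁ = (ln(S/K) + (r+σ²/2)T) / (σ√T) = (ln(100.15/116.83) + (0.024+0.4461²/2)·2.1295) / 0.650985 = (-0.154051 + 0.262999) / 0.650985 = 0.167359
d₂ = d₁ − σ√T = 0.167359 − 0.650985 = -0.483626
e^{−rT} = e^{−0.024·2.1295} = 0.950176
N(d₁) = 0.566456,  N(d₂) = 0.314325
Call price V = S·N(d₁) − K·e^{−rT}·N(d₂) = 56.730575 − 34.892980 = 21.837595
φ(d₁) = (1/√(2π))·e^{−d₁²/2} = 0.393394
ν = S·φ(d₁)·√T = 57.493372

price = 21.837595
ν = 57.493372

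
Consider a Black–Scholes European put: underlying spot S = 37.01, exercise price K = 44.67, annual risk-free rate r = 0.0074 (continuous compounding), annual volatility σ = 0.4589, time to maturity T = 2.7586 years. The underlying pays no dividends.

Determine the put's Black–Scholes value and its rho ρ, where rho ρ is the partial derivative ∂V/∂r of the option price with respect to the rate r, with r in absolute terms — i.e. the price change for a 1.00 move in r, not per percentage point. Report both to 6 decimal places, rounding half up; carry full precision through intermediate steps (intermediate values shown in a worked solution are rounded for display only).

price = 15.643270
ρ = -87.669260

σ√T = 0.4589·√2.7586 = 0.762189
d₁ = (ln(S/K) + (r+σ²/2)T) / (σ√T) = (ln(37.01/44.67) + (0.0074+0.4589²/2)·2.7586) / 0.762189 = (-0.188114 + 0.310879) / 0.762189 = 0.161070
d₂ = d₁ − σ√T = 0.161070 − 0.762189 = -0.601119
e^{−rT} = e^{−0.0074·2.7586} = 0.979793
N(−d₁) = 0.436019,  N(−d₂) = 0.726120
Put price V = K·e^{−rT}·N(−d₂) − S·N(−d₁) = 31.780345 − 16.137075 = 15.643270
ρ = −K·T·e^{−rT}·N(−d₂) = -87.669260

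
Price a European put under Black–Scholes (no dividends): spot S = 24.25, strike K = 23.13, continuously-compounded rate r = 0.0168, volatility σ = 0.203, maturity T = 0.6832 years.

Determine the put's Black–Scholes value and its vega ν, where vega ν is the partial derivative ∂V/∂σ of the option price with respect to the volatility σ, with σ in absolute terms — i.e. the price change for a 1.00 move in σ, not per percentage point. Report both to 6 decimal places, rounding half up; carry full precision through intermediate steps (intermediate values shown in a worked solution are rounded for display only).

σ√T = 0.203·√0.6832 = 0.167792
d₁ = (ln(S/K) + (r+σ²/2)T) / (σ√T) = (ln(24.25/23.13) + (0.0168+0.203²/2)·0.6832) / 0.167792 = (0.047286 + 0.025555) / 0.167792 = 0.434116
d₂ = d₁ − σ√T = 0.434116 − 0.167792 = 0.266324
e^{−rT} = e^{−0.0168·0.6832} = 0.988588
N(−d₁) = 0.332102,  N(−d₂) = 0.394995
Put price V = K·e^{−rT}·N(−d₂) − S·N(−d₁) = 9.031967 − 8.053480 = 0.978486
φ(d₁) = (1/√(2π))·e^{−d₁²/2} = 0.363067
ν = S·φ(d₁)·√T = 7.277345

price = 0.978486
ν = 7.277345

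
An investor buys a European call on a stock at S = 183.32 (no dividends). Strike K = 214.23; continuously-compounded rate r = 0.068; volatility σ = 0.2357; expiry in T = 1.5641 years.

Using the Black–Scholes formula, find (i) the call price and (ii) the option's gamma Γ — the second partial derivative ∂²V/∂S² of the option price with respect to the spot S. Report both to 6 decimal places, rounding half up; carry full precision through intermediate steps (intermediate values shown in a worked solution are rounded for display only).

σ√T = 0.2357·√1.5641 = 0.294776
d₁ = (ln(S/K) + (r+σ²/2)T) / (σ√T) = (ln(183.32/214.23) + (0.068+0.2357²/2)·1.5641) / 0.294776 = (-0.155817 + 0.149805) / 0.294776 = -0.020394
d₂ = d₁ − σ√T = -0.020394 − 0.294776 = -0.315170
e^{−rT} = e^{−0.068·1.5641} = 0.899102
N(d₁) = 0.491864,  N(d₂) = 0.376316
Call price V = S·N(d₁) − K·e^{−rT}·N(d₂) = 90.168582 − 72.484009 = 17.684573
φ(d₁) = (1/√(2π))·e^{−d₁²/2} = 0.398859
Γ = φ(d₁) / (S·σ·√T) = 0.007381

price = 17.684573
Γ = 0.007381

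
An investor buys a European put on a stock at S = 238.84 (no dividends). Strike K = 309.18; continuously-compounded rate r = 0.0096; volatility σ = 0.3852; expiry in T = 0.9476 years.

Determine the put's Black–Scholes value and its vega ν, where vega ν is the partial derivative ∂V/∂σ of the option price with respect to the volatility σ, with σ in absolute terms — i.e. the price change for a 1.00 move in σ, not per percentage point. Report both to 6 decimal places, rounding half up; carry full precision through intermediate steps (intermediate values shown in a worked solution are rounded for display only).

price = 82.784192
ν = 82.793188

σ√T = 0.3852·√0.9476 = 0.374972
d₁ = (ln(S/K) + (r+σ²/2)T) / (σ√T) = (ln(238.84/309.18) + (0.0096+0.3852²/2)·0.9476) / 0.374972 = (-0.258130 + 0.079399) / 0.374972 = -0.476651
d₂ = d₁ − σ√T = -0.476651 − 0.374972 = -0.851623
e^{−rT} = e^{−0.0096·0.9476} = 0.990944
N(−d₁) = 0.683195,  N(−d₂) = 0.802788
Put price V = K·e^{−rT}·N(−d₂) − S·N(−d₁) = 245.958417 − 163.174225 = 82.784192
φ(d₁) = (1/√(2π))·e^{−d₁²/2} = 0.356102
ν = S·φ(d₁)·√T = 82.793188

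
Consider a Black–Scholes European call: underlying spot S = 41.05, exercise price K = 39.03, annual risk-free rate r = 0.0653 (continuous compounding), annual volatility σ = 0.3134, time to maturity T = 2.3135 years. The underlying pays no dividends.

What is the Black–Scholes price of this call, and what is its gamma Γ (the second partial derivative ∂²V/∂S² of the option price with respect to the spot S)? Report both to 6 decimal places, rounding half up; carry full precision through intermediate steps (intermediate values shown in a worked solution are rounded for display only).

price = 11.378423
Γ = 0.016385

σ√T = 0.3134·√2.3135 = 0.476687
d₁ = (ln(S/K) + (r+σ²/2)T) / (σ√T) = (ln(41.05/39.03) + (0.0653+0.3134²/2)·2.3135) / 0.476687 = (0.050460 + 0.264687) / 0.476687 = 0.661119
d₂ = d₁ − σ√T = 0.661119 − 0.476687 = 0.184432
e^{−rT} = e^{−0.0653·2.3135} = 0.859786
N(d₁) = 0.745732,  N(d₂) = 0.573163
Call price V = S·N(d₁) − K·e^{−rT}·N(d₂) = 30.612302 − 19.233879 = 11.378423
φ(d₁) = (1/√(2π))·e^{−d₁²/2} = 0.320627
Γ = φ(d₁) / (S·σ·√T) = 0.016385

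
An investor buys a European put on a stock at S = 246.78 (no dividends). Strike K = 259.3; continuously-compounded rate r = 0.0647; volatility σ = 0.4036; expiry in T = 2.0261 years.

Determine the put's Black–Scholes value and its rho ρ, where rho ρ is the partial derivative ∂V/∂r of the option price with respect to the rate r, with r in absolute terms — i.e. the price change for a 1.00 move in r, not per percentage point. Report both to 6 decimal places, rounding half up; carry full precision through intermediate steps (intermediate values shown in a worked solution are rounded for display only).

σ√T = 0.4036·√2.0261 = 0.574489
d₁ = (ln(S/K) + (r+σ²/2)T) / (σ√T) = (ln(246.78/259.3) + (0.0647+0.4036²/2)·2.0261) / 0.574489 = (-0.049488 + 0.296107) / 0.574489 = 0.429284
d₂ = d₁ − σ√T = 0.429284 − 0.574489 = -0.145205
e^{−rT} = e^{−0.0647·2.0261} = 0.877140
N(−d₁) = 0.333858,  N(−d₂) = 0.557725
Put price V = K·e^{−rT}·N(−d₂) − S·N(−d₁) = 126.850398 − 82.389534 = 44.460864
ρ = −K·T·e^{−rT}·N(−d₂) = -257.011592

price = 44.460864
ρ = -257.011592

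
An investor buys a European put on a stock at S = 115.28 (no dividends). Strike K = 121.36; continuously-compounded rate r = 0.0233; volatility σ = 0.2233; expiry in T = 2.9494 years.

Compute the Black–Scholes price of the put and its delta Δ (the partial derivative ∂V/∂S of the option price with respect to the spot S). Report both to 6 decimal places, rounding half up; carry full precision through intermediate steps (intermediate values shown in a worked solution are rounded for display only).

price = 16.406361
Δ = -0.406360

σ√T = 0.2233·√2.9494 = 0.383491
d₁ = (ln(S/K) + (r+σ²/2)T) / (σ√T) = (ln(115.28/121.36) + (0.0233+0.2233²/2)·2.9494) / 0.383491 = (-0.051397 + 0.142254) / 0.383491 = 0.236919
d₂ = d₁ − σ√T = 0.236919 − 0.383491 = -0.146572
e^{−rT} = e^{−0.0233·2.9494} = 0.933587
N(−d₁) = 0.406360,  N(−d₂) = 0.558265
Put price V = K·e^{−rT}·N(−d₂) − S·N(−d₁) = 63.251514 − 46.845153 = 16.406361
Δ = −N(−d₁) = -0.406360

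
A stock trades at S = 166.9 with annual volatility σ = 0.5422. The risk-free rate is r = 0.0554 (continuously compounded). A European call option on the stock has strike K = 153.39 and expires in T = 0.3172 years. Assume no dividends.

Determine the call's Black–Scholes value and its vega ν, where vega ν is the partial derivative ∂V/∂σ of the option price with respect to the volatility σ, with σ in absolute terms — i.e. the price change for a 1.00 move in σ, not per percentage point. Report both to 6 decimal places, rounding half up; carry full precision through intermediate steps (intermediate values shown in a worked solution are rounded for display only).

price = 28.418450
ν = 33.312375

σ√T = 0.5422·√0.3172 = 0.305370
d₁ = (ln(S/K) + (r+σ²/2)T) / (σ√T) = (ln(166.9/153.39) + (0.0554+0.5422²/2)·0.3172) / 0.305370 = (0.084411 + 0.064198) / 0.305370 = 0.486654
d₂ = d₁ − σ√T = 0.486654 − 0.305370 = 0.181284
e^{−rT} = e^{−0.0554·0.3172} = 0.982581
N(d₁) = 0.686748,  N(d₂) = 0.571928
Call price V = S·N(d₁) − K·e^{−rT}·N(d₂) = 114.618266 − 86.199816 = 28.418450
φ(d₁) = (1/√(2π))·e^{−d₁²/2} = 0.354391
ν = S·φ(d₁)·√T = 33.312375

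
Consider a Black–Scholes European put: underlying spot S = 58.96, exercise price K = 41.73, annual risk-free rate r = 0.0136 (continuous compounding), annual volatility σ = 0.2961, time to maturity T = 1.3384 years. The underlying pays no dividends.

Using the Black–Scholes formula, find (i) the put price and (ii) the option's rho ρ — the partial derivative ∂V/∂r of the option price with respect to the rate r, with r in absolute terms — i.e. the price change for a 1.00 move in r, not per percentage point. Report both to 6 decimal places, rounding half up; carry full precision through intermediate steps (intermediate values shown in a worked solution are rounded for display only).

σ√T = 0.2961·√1.3384 = 0.342556
d₁ = (ln(S/K) + (r+σ²/2)T) / (σ√T) = (ln(58.96/41.73) + (0.0136+0.2961²/2)·1.3384) / 0.342556 = (0.345639 + 0.076874) / 0.342556 = 1.233415
d₂ = d₁ − σ√T = 1.233415 − 0.342556 = 0.890859
e^{−rT} = e^{−0.0136·1.3384} = 0.981962
N(−d₁) = 0.108711,  N(−d₂) = 0.186502
Put price V = K·e^{−rT}·N(−d₂) − S·N(−d₁) = 7.642364 − 6.409572 = 1.232792
ρ = −K·T·e^{−rT}·N(−d₂) = -10.228540

price = 1.232792
ρ = -10.228540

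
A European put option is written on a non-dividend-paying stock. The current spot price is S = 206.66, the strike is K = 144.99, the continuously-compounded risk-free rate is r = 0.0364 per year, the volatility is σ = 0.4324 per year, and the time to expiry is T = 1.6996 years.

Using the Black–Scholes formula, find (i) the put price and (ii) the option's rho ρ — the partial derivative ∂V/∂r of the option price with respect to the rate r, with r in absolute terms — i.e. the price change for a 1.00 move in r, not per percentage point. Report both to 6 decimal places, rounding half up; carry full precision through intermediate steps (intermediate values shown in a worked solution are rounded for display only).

price = 12.373590
ρ = -75.047630

σ√T = 0.4324·√1.6996 = 0.563714
d₁ = (ln(S/K) + (r+σ²/2)T) / (σ√T) = (ln(206.66/144.99) + (0.0364+0.4324²/2)·1.6996) / 0.563714 = (0.354410 + 0.220752) / 0.563714 = 1.020309
d₂ = d₁ − σ√T = 1.020309 − 0.563714 = 0.456594
e^{−rT} = e^{−0.0364·1.6996} = 0.940009
N(−d₁) = 0.153791,  N(−d₂) = 0.323981
Put price V = K·e^{−rT}·N(−d₂) − S·N(−d₁) = 44.156054 − 31.782465 = 12.373590
ρ = −K·T·e^{−rT}·N(−d₂) = -75.047630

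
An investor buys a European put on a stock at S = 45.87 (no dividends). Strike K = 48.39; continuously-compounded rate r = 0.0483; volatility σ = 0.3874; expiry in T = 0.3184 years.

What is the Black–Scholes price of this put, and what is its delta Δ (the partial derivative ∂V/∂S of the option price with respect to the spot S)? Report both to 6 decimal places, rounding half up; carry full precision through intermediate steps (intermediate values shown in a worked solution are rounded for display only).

price = 5.021981
Δ = -0.525916

σ√T = 0.3874·√0.3184 = 0.218598
d₁ = (ln(S/K) + (r+σ²/2)T) / (σ√T) = (ln(45.87/48.39) + (0.0483+0.3874²/2)·0.3184) / 0.218598 = (-0.053482 + 0.039271) / 0.218598 = -0.065008
d₂ = d₁ − σ√T = -0.065008 − 0.218598 = -0.283606
e^{−rT} = e^{−0.0483·0.3184} = 0.984739
N(−d₁) = 0.525916,  N(−d₂) = 0.611644
Put price V = K·e^{−rT}·N(−d₂) − S·N(−d₁) = 29.145756 − 24.123775 = 5.021981
Δ = −N(−d₁) = -0.525916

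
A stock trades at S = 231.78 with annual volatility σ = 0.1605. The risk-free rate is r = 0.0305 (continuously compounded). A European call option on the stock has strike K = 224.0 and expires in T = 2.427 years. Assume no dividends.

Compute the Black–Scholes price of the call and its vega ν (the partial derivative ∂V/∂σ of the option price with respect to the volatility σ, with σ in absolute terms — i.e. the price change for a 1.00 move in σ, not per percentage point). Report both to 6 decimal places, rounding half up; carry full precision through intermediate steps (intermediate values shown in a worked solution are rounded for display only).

σ√T = 0.1605·√2.427 = 0.250040
d₁ = (ln(S/K) + (r+σ²/2)T) / (σ√T) = (ln(231.78/224.0) + (0.0305+0.1605²/2)·2.427) / 0.250040 = (0.034143 + 0.105284) / 0.250040 = 0.557615
d₂ = d₁ − σ√T = 0.557615 − 0.250040 = 0.307575
e^{−rT} = e^{−0.0305·2.427} = 0.928650
N(d₁) = 0.711446,  N(d₂) = 0.620797
Call price V = S·N(d₁) − K·e^{−rT}·N(d₂) = 164.899022 − 129.136679 = 35.762343
φ(d₁) = (1/√(2π))·e^{−d₁²/2} = 0.341501
ν = S·φ(d₁)·√T = 123.311160

price = 35.762343
ν = 123.311160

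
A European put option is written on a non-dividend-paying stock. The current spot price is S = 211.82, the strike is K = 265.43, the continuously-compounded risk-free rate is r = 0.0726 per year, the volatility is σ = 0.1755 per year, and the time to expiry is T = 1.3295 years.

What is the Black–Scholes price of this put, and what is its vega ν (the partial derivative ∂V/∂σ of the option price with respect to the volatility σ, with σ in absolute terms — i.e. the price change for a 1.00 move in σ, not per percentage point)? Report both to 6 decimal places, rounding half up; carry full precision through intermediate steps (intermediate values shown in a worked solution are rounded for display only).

price = 36.414619
ν = 84.364235

σ√T = 0.1755·√1.3295 = 0.202358
d₁ = (ln(S/K) + (r+σ²/2)T) / (σ√T) = (ln(211.82/265.43) + (0.0726+0.1755²/2)·1.3295) / 0.202358 = (-0.225614 + 0.116996) / 0.202358 = -0.536761
d₂ = d₁ − σ√T = -0.536761 − 0.202358 = -0.739120
e^{−rT} = e^{−0.0726·1.3295} = 0.907990
N(−d₁) = 0.704284,  N(−d₂) = 0.770083
Put price V = K·e^{−rT}·N(−d₂) − S·N(−d₁) = 185.595987 − 149.181368 = 36.414619
φ(d₁) = (1/√(2π))·e^{−d₁²/2} = 0.345420
ν = S·φ(d₁)·√T = 84.364235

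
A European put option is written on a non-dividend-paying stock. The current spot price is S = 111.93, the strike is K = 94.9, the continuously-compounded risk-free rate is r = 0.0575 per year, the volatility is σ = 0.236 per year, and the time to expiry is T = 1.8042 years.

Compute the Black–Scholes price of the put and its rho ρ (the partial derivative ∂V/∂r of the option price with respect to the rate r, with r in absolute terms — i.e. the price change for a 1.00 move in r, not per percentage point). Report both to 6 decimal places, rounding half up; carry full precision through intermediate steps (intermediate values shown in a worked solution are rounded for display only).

price = 3.398207
ρ = -37.857329

σ√T = 0.236·√1.8042 = 0.316996
d₁ = (ln(S/K) + (r+σ²/2)T) / (σ√T) = (ln(111.93/94.9) + (0.0575+0.236²/2)·1.8042) / 0.316996 = (0.165050 + 0.153985) / 0.316996 = 1.006430
d₂ = d₁ − σ√T = 1.006430 − 0.316996 = 0.689434
e^{−rT} = e^{−0.0575·1.8042} = 0.901458
N(−d₁) = 0.157104,  N(−d₂) = 0.245275
Put price V = K·e^{−rT}·N(−d₂) − S·N(−d₁) = 20.982890 − 17.584682 = 3.398207
ρ = −K·T·e^{−rT}·N(−d₂) = -37.857329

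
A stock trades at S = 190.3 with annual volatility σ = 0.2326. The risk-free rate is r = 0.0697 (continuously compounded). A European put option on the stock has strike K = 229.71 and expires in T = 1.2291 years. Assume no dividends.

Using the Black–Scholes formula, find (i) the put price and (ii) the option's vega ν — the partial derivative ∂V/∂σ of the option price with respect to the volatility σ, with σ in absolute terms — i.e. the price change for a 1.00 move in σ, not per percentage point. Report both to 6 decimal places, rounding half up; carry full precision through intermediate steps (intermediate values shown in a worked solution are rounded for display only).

σ√T = 0.2326·√1.2291 = 0.257871
d₁ = (ln(S/K) + (r+σ²/2)T) / (σ√T) = (ln(190.3/229.71) + (0.0697+0.2326²/2)·1.2291) / 0.257871 = (-0.188216 + 0.118917) / 0.257871 = -0.268734
d₂ = d₁ − σ√T = -0.268734 − 0.257871 = -0.526605
e^{−rT} = e^{−0.0697·1.2291} = 0.917899
N(−d₁) = 0.605933,  N(−d₂) = 0.700766
Put price V = K·e^{−rT}·N(−d₂) − S·N(−d₁) = 147.756884 − 115.308988 = 32.447896
φ(d₁) = (1/√(2π))·e^{−d₁²/2} = 0.384794
ν = S·φ(d₁)·√T = 81.182154

price = 32.447896
ν = 81.182154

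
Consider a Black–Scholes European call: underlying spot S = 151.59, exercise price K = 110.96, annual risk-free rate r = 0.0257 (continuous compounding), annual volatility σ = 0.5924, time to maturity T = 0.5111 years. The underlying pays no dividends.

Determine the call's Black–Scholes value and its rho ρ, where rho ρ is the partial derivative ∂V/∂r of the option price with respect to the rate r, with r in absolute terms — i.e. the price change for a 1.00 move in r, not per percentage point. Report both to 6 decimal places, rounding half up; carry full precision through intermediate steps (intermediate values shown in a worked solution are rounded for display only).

σ√T = 0.5924·√0.5111 = 0.423514
d₁ = (ln(S/K) + (r+σ²/2)T) / (σ√T) = (ln(151.59/110.96) + (0.0257+0.5924²/2)·0.5111) / 0.423514 = (0.312010 + 0.102817) / 0.423514 = 0.979488
d₂ = d₁ − σ√T = 0.979488 − 0.423514 = 0.555974
e^{−rT} = e^{−0.0257·0.5111} = 0.986951
N(d₁) = 0.836331,  N(d₂) = 0.710886
Call price V = S·N(d₁) − K·e^{−rT}·N(d₂) = 126.779352 − 77.850539 = 48.928813
ρ = K·T·e^{−rT}·N(d₂) = 39.789411

price = 48.928813
ρ = 39.789411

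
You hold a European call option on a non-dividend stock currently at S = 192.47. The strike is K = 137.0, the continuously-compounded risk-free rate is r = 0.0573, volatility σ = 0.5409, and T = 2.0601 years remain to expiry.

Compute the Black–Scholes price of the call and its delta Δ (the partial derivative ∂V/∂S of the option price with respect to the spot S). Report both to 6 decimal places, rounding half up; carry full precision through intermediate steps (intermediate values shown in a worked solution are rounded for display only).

σ√T = 0.5409·√2.0601 = 0.776356
d₁ = (ln(S/K) + (r+σ²/2)T) / (σ√T) = (ln(192.47/137.0) + (0.0573+0.5409²/2)·2.0601) / 0.776356 = (0.339959 + 0.419408) / 0.776356 = 0.978117
d₂ = d₁ − σ√T = 0.978117 − 0.776356 = 0.201761
e^{−rT} = e^{−0.0573·2.0601} = 0.888657
N(d₁) = 0.835992,  N(d₂) = 0.579948
Call price V = S·N(d₁) − K·e^{−rT}·N(d₂) = 160.903357 − 70.606398 = 90.296959
Δ = N(d₁) = 0.835992

price = 90.296959
Δ = 0.835992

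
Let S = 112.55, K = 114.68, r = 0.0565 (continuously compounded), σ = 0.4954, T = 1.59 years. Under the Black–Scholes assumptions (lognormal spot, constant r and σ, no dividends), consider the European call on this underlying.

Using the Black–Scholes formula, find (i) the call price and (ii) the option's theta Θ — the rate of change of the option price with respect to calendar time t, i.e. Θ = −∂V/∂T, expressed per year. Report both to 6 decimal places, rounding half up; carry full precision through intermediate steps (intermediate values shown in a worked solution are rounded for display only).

price = 30.680476
Θ = -10.550037

σ√T = 0.4954·√1.59 = 0.624676
d₁ = (ln(S/K) + (r+σ²/2)T) / (σ√T) = (ln(112.55/114.68) + (0.0565+0.4954²/2)·1.59) / 0.624676 = (-0.018748 + 0.284945) / 0.624676 = 0.426136
d₂ = d₁ − σ√T = 0.426136 − 0.624676 = -0.198540
e^{−rT} = e^{−0.0565·1.59} = 0.914082
N(d₁) = 0.664996,  N(d₂) = 0.421311
Call price V = S·N(d₁) − K·e^{−rT}·N(d₂) = 74.845256 − 44.164780 = 30.680476
φ(d₁) = (1/√(2π))·e^{−d₁²/2} = 0.364316
Θ = −S·φ(d₁)·σ/(2√T) − r·K·e^{−rT}·N(d₂) = −8.054727 − 2.495310 = -10.550037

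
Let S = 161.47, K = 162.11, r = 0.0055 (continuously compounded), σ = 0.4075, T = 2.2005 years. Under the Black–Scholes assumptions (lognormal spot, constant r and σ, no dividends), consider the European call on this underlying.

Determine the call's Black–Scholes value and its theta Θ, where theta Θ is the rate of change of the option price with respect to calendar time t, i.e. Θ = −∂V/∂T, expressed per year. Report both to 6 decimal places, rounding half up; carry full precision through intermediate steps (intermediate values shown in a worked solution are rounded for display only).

price = 38.857495
Θ = -8.758056

σ√T = 0.4075·√2.2005 = 0.604489
d₁ = (ln(S/K) + (r+σ²/2)T) / (σ√T) = (ln(161.47/162.11) + (0.0055+0.4075²/2)·2.2005) / 0.604489 = (-0.003956 + 0.194806) / 0.604489 = 0.315722
d₂ = d₁ − σ√T = 0.315722 − 0.604489 = -0.288767
e^{−rT} = e^{−0.0055·2.2005} = 0.987970
N(d₁) = 0.623893,  N(d₂) = 0.386380
Call price V = S·N(d₁) − K·e^{−rT}·N(d₂) = 100.740037 − 61.882542 = 38.857495
φ(d₁) = (1/√(2π))·e^{−d₁²/2} = 0.379546
Θ = −S·φ(d₁)·σ/(2√T) − r·K·e^{−rT}·N(d₂) = −8.417702 − 0.340354 = -8.758056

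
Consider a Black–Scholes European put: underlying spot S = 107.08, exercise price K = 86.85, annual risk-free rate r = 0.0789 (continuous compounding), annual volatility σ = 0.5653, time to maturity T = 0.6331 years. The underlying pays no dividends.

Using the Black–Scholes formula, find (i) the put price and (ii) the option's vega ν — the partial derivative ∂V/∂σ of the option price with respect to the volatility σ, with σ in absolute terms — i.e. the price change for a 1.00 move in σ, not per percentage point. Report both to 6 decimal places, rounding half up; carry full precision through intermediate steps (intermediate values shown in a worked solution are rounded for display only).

price = 7.312626
ν = 24.652714

σ√T = 0.5653·√0.6331 = 0.449796
d₁ = (ln(S/K) + (r+σ²/2)T) / (σ√T) = (ln(107.08/86.85) + (0.0789+0.5653²/2)·0.6331) / 0.449796 = (0.209394 + 0.151110) / 0.449796 = 0.801483
d₂ = d₁ − σ√T = 0.801483 − 0.449796 = 0.351687
e^{−rT} = e^{−0.0789·0.6331} = 0.951275
N(−d₁) = 0.211426,  N(−d₂) = 0.362536
Put price V = K·e^{−rT}·N(−d₂) − S·N(−d₁) = 29.952137 − 22.639511 = 7.312626
φ(d₁) = (1/√(2π))·e^{−d₁²/2} = 0.289348
ν = S·φ(d₁)·√T = 24.652714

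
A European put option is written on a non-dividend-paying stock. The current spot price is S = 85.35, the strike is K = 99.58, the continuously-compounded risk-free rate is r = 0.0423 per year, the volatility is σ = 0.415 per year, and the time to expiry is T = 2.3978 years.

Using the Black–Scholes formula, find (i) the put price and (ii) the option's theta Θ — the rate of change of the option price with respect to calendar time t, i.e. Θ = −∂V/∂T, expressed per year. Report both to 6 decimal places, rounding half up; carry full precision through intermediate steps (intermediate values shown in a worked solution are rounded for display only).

price = 24.477670
Θ = -1.934753

σ√T = 0.415·√2.3978 = 0.642620
d₁ = (ln(S/K) + (r+σ²/2)T) / (σ√T) = (ln(85.35/99.58) + (0.0423+0.415²/2)·2.3978) / 0.642620 = (-0.154201 + 0.307907) / 0.642620 = 0.239187
d₂ = d₁ − σ√T = 0.239187 − 0.642620 = -0.403433
e^{−rT} = e^{−0.0423·2.3978} = 0.903547
N(−d₁) = 0.405480,  N(−d₂) = 0.656685
Put price V = K·e^{−rT}·N(−d₂) − S·N(−d₁) = 59.085406 − 34.607736 = 24.477670
φ(d₁) = (1/√(2π))·e^{−d₁²/2} = 0.387692
Θ = −S·φ(d₁)·σ/(2√T) + r·K·e^{−rT}·N(−d₂) = −4.434066 + 2.499313 = -1.934753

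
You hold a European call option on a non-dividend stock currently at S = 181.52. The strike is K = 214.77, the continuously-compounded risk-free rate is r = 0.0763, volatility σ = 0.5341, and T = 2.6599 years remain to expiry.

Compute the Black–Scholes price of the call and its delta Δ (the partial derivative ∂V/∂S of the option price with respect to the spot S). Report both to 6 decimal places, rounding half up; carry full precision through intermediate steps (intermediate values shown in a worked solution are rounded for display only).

σ√T = 0.5341·√2.6599 = 0.871074
d₁ = (ln(S/K) + (r+σ²/2)T) / (σ√T) = (ln(181.52/214.77) + (0.0763+0.5341²/2)·2.6599) / 0.871074 = (-0.168202 + 0.582336) / 0.871074 = 0.475429
d₂ = d₁ − σ√T = 0.475429 − 0.871074 = -0.395646
e^{−rT} = e^{−0.0763·2.6599} = 0.816319
N(d₁) = 0.682759,  N(d₂) = 0.346183
Call price V = S·N(d₁) − K·e^{−rT}·N(d₂) = 123.934468 − 60.693115 = 63.241352
Δ = N(d₁) = 0.682759

price = 63.241352
Δ = 0.682759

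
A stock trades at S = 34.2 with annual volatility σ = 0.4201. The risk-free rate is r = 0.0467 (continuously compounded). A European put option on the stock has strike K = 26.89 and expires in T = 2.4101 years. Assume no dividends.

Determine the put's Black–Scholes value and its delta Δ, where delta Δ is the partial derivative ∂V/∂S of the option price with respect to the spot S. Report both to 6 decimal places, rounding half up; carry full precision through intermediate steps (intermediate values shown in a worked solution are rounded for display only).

σ√T = 0.4201·√2.4101 = 0.652184
d₁ = (ln(S/K) + (r+σ²/2)T) / (σ√T) = (ln(34.2/26.89) + (0.0467+0.4201²/2)·2.4101) / 0.652184 = (0.240471 + 0.325224) / 0.652184 = 0.867385
d₂ = d₁ − σ√T = 0.867385 − 0.652184 = 0.215201
e^{−rT} = e^{−0.0467·2.4101} = 0.893551
N(−d₁) = 0.192865,  N(−d₂) = 0.414805
Put price V = K·e^{−rT}·N(−d₂) − S·N(−d₁) = 9.966771 − 6.595999 = 3.370772
Δ = −N(−d₁) = -0.192865

price = 3.370772
Δ = -0.192865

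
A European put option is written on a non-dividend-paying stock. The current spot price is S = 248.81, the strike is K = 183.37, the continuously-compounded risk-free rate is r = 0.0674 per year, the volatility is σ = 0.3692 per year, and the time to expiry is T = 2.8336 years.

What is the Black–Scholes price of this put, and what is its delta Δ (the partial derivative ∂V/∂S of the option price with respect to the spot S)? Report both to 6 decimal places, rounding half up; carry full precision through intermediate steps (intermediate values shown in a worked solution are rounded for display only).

price = 14.138750
Δ = -0.133693

σ√T = 0.3692·√2.8336 = 0.621485
d₁ = (ln(S/K) + (r+σ²/2)T) / (σ√T) = (ln(248.81/183.37) + (0.0674+0.3692²/2)·2.8336) / 0.621485 = (0.305184 + 0.384107) / 0.621485 = 1.109101
d₂ = d₁ − σ√T = 1.109101 − 0.621485 = 0.487616
e^{−rT} = e^{−0.0674·2.8336} = 0.826145
N(−d₁) = 0.133693,  N(−d₂) = 0.312911
Put price V = K·e^{−rT}·N(−d₂) − S·N(−d₁) = 47.402967 − 33.264217 = 14.138750
Δ = −N(−d₁) = -0.133693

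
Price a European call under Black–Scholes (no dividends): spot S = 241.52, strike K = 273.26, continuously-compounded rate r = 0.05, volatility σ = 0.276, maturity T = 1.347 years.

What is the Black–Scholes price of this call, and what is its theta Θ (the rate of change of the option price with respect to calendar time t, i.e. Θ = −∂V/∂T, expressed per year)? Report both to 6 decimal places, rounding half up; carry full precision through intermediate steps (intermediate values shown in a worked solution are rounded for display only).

σ√T = 0.276·√1.347 = 0.320327
d₁ = (ln(S/K) + (r+σ²/2)T) / (σ√T) = (ln(241.52/273.26) + (0.05+0.276²/2)·1.347) / 0.320327 = (-0.123471 + 0.118655) / 0.320327 = -0.015037
d₂ = d₁ − σ√T = -0.015037 − 0.320327 = -0.335364
e^{−rT} = e^{−0.05·1.347} = 0.934868
N(d₁) = 0.494001,  N(d₂) = 0.368675
Call price V = S·N(d₁) − K·e^{−rT}·N(d₂) = 119.311156 − 94.182526 = 25.128630
φ(d₁) = (1/√(2π))·e^{−d₁²/2} = 0.398897
Θ = −S·φ(d₁)·σ/(2√T) − r·K·e^{−rT}·N(d₂) = −11.455376 − 4.709126 = -16.164502

price = 25.128630
Θ = -16.164502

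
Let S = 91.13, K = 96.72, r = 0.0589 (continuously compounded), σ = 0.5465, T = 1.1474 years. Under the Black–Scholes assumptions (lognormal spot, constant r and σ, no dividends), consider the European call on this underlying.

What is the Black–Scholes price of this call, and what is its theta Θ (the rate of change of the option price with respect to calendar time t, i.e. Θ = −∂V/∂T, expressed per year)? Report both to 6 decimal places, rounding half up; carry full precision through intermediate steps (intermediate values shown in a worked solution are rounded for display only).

σ√T = 0.5465·√1.1474 = 0.585393
d₁ = (ln(S/K) + (r+σ²/2)T) / (σ√T) = (ln(91.13/96.72) + (0.0589+0.5465²/2)·1.1474) / 0.585393 = (-0.059533 + 0.238924) / 0.585393 = 0.306446
d₂ = d₁ − σ√T = 0.306446 − 0.585393 = -0.278947
e^{−rT} = e^{−0.0589·1.1474} = 0.934651
N(d₁) = 0.620367,  N(d₂) = 0.390143
Call price V = S·N(d₁) − K·e^{−rT}·N(d₂) = 56.534079 − 35.268685 = 21.265394
φ(d₁) = (1/√(2π))·e^{−d₁²/2} = 0.380643
Θ = −S·φ(d₁)·σ/(2√T) − r·K·e^{−rT}·N(d₂) = −8.848754 − 2.077326 = -10.926079

price = 21.265394
Θ = -10.926079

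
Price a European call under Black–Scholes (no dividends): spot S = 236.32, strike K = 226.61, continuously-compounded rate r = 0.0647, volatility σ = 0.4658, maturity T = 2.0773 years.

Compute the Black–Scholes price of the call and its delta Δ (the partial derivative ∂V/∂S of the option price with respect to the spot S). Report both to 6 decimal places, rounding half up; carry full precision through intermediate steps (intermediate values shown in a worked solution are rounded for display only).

price = 78.087284
Δ = 0.725202

σ√T = 0.4658·√2.0773 = 0.671350
d₁ = (ln(S/K) + (r+σ²/2)T) / (σ√T) = (ln(236.32/226.61) + (0.0647+0.4658²/2)·2.0773) / 0.671350 = (0.041956 + 0.359757) / 0.671350 = 0.598366
d₂ = d₁ − σ√T = 0.598366 − 0.671350 = -0.072984
e^{−rT} = e^{−0.0647·2.0773} = 0.874239
N(d₁) = 0.725202,  N(d₂) = 0.470909
Call price V = S·N(d₁) − K·e^{−rT}·N(d₂) = 171.379773 − 93.292489 = 78.087284
Δ = N(d₁) = 0.725202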